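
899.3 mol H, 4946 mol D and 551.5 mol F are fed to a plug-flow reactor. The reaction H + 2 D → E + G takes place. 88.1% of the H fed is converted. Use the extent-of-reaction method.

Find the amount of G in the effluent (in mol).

H reacted = 0.881 × 899.3 = 792.3 mol; ν_H = −1, so ξ = 792.3/1 = 792.3 mol.
Outlet amounts (n = n₀ + ν ξ):
  H: 899.3 − 1(792.3) = 107
  D: 4946 − 2(792.3) = 3361
  E: 0 + 1(792.3) = 792.3
  G: 0 + 1(792.3) = 792.3
  F: 551.5 (inert)

792 mol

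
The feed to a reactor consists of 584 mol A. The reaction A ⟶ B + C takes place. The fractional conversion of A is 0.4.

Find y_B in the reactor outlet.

A reacted = 0.4 × 584 = 233.6 mol; ν_A = −1, so ξ = 233.6/1 = 233.6 mol.
Outlet amounts (n = n₀ + ν ξ):
  A: 584 − 1(233.6) = 350.4
  B: 0 + 1(233.6) = 233.6
  C: 0 + 1(233.6) = 233.6
Total out = 817.6 mol; y_B = 233.6 / 817.6 = 0.2857.

0.286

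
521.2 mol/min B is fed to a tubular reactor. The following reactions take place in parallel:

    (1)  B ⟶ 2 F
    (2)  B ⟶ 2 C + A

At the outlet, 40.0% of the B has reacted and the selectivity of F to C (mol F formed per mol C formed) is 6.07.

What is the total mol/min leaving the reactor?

Conversion of B: B consumed = 0.4 × 521.2 = 208.5 mol/min = 1ξ₁ + 1ξ₂.
Selectivity: 2ξ₁ / (2ξ₂) = 6.07 → ξ₁ = 6.07 ξ₂.
Substitute: (1·6.07 + 1) ξ₂ = 208.5 → ξ₂ = 29.49 mol/min, ξ₁ = 179 mol/min.
Outlet amounts (n = n₀ + Σ ν·ξ):
  B: 521.2 − 1(179) − 1(29.49) = 312.7
  F: 0 + 2(179) = 358
  C: 0 + 2(29.49) = 58.98
  A: 0 + 1(29.49) = 29.49
Total out = 312.7 + 358 + 58.98 + 29.49 = 759.2 mol/min.

759 mol/min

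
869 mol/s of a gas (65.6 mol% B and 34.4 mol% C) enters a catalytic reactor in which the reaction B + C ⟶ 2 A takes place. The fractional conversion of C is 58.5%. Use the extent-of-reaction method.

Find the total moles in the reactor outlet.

869 mol/s

C reacted = 0.585 × 298.9 = 174.9 mol/s; ν_C = −1, so ξ = 174.9/1 = 174.9 mol/s.
Outlet amounts (n = n₀ + ν ξ):
  B: 570.1 − 1(174.9) = 395.2
  C: 298.9 − 1(174.9) = 124.1
  A: 0 + 2(174.9) = 349.8
Total out = 395.2 + 124.1 + 349.8 = 869 mol/s.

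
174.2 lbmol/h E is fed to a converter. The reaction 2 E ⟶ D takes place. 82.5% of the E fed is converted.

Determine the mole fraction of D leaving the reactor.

0.702

E reacted = 0.825 × 174.2 = 143.7 lbmol/h; ν_E = −2, so ξ = 143.7/2 = 71.86 lbmol/h.
Outlet amounts (n = n₀ + ν ξ):
  E: 174.2 − 2(71.86) = 30.49
  D: 0 + 1(71.86) = 71.86
Total out = 102.3 lbmol/h; y_D = 71.86 / 102.3 = 0.7021.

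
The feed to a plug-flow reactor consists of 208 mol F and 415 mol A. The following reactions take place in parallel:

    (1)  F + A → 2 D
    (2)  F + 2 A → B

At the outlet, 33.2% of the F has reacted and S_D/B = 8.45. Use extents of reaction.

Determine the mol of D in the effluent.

Conversion of F: F consumed = 0.332 × 208 = 69.06 mol = 1ξ₁ + 1ξ₂.
Selectivity: 2ξ₁ / (1ξ₂) = 8.45 → ξ₁ = 4.225 ξ₂.
Substitute: (1·4.225 + 1) ξ₂ = 69.06 → ξ₂ = 13.22 mol, ξ₁ = 55.84 mol.
Outlet amounts (n = n₀ + Σ ν·ξ):
  F: 208 − 1(55.84) − 1(13.22) = 138.9
  A: 415 − 1(55.84) − 2(13.22) = 332.7
  D: 0 + 2(55.84) = 111.7
  B: 0 + 1(13.22) = 13.22

112 mol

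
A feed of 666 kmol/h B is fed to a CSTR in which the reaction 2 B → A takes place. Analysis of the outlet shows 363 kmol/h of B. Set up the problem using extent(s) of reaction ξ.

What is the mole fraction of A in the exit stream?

For B: n = n₀ − 2ξ → 363 = 666 − 2ξ, giving ξ = 151.5 kmol/h.
Outlet amounts (n = n₀ + ν ξ):
  B: 666 − 2(151.5) = 363
  A: 0 + 1(151.5) = 151.5
Total out = 514.5 kmol/h; y_A = 151.5 / 514.5 = 0.2945.

0.294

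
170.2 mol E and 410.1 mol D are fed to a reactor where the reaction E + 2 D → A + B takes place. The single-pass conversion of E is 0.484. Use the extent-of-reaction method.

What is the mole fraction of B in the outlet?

E reacted = 0.484 × 170.2 = 82.38 mol; ν_E = −1, so ξ = 82.38/1 = 82.38 mol.
Outlet amounts (n = n₀ + ν ξ):
  E: 170.2 − 1(82.38) = 87.82
  D: 410.1 − 2(82.38) = 245.3
  A: 0 + 1(82.38) = 82.38
  B: 0 + 1(82.38) = 82.38
Total out = 497.9 mol; y_B = 82.38 / 497.9 = 0.1654.

0.165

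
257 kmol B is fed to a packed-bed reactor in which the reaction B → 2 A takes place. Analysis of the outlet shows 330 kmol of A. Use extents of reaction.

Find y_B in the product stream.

0.218

For A: n = n₀ + 2ξ → 330 = 0 + 2ξ, giving ξ = 165 kmol.
Outlet amounts (n = n₀ + ν ξ):
  B: 257 − 1(165) = 92
  A: 0 + 2(165) = 330
Total out = 422 kmol; y_B = 92 / 422 = 0.218.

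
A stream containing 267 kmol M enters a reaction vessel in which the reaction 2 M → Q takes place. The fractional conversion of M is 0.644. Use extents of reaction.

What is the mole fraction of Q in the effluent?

0.475

M reacted = 0.644 × 267 = 171.9 kmol; ν_M = −2, so ξ = 171.9/2 = 85.97 kmol.
Outlet amounts (n = n₀ + ν ξ):
  M: 267 − 2(85.97) = 95.05
  Q: 0 + 1(85.97) = 85.97
Total out = 181 kmol; y_Q = 85.97 / 181 = 0.4749.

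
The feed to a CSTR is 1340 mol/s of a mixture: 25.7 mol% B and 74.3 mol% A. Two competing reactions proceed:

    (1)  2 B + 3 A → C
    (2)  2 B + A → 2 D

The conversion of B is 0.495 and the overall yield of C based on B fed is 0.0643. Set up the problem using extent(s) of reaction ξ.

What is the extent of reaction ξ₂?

ξ₂ = 63.1 mol/s

Yield of C: 1ξ₁ / 344.4 = 0.0643 → ξ₁ = 22.14 mol/s.
Conversion of B: 2ξ₁ + 2ξ₂ = 0.495 × 344.4 = 170.5 → ξ₂ = 63.09 mol/s.
Outlet amounts (n = n₀ + Σ ν·ξ):
  B: 344.4 − 2(22.14) − 2(63.09) = 173.9
  A: 995.6 − 3(22.14) − 1(63.09) = 866.1
  C: 0 + 1(22.14) = 22.14
  D: 0 + 2(63.09) = 126.2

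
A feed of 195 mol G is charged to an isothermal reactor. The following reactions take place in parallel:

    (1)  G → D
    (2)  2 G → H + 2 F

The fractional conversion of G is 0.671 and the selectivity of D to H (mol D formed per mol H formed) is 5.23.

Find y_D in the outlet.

0.444

Conversion of G: G consumed = 0.671 × 195 = 130.8 mol = 1ξ₁ + 2ξ₂.
Selectivity: 1ξ₁ / (1ξ₂) = 5.23 → ξ₁ = 5.23 ξ₂.
Substitute: (1·5.23 + 2) ξ₂ = 130.8 → ξ₂ = 18.1 mol, ξ₁ = 94.65 mol.
Outlet amounts (n = n₀ + Σ ν·ξ):
  G: 195 − 1(94.65) − 2(18.1) = 64.16
  D: 0 + 1(94.65) = 94.65
  H: 0 + 1(18.1) = 18.1
  F: 0 + 2(18.1) = 36.2
Total out = 213.1 mol; y_D = 94.65 / 213.1 = 0.4442.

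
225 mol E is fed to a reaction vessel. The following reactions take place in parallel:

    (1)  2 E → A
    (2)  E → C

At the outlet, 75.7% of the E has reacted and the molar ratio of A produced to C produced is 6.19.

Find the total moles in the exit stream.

146 mol

Conversion of E: E consumed = 0.757 × 225 = 170.3 mol = 2ξ₁ + 1ξ₂.
Selectivity: 1ξ₁ / (1ξ₂) = 6.19 → ξ₁ = 6.19 ξ₂.
Substitute: (2·6.19 + 1) ξ₂ = 170.3 → ξ₂ = 12.73 mol, ξ₁ = 78.8 mol.
Outlet amounts (n = n₀ + Σ ν·ξ):
  E: 225 − 2(78.8) − 1(12.73) = 54.68
  A: 0 + 1(78.8) = 78.8
  C: 0 + 1(12.73) = 12.73
Total out = 54.68 + 78.8 + 12.73 = 146.2 mol.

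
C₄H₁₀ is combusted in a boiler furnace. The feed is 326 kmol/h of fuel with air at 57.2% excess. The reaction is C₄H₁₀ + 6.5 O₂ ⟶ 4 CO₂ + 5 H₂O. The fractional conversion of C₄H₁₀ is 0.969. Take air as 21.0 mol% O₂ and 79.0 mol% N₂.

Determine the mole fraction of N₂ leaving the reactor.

0.752

Stoichiometric O₂ = 6.5 × 326 = 2119 kmol/h; O₂ fed = 2119 × 1.572 = 3331 kmol/h.
N₂ fed = 3331 × 79/21 = 12530 kmol/h.
Fuel reacted = 0.969 × 326 → ξ = 315.9 kmol/h.
Outlet (n = n₀ + ν ξ):
  C₄H₁₀: 326 − 1(315.9) = 10.11
  O₂: 3331 − 6.5(315.9) = 1278
  N₂: 12530 (inert)
  CO₂: 0 + 4(315.9) = 1264
  H₂O: 0 + 5(315.9) = 1579
Total out = 16660 kmol/h; y_N₂ = 12530 / 16660 = 0.7521.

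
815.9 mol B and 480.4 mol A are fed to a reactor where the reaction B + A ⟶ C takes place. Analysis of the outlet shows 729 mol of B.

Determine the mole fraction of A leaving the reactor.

0.325

For B: n = n₀ − 1ξ → 729 = 815.9 − 1ξ, giving ξ = 86.9 mol.
Outlet amounts (n = n₀ + ν ξ):
  B: 815.9 − 1(86.9) = 729
  A: 480.4 − 1(86.9) = 393.5
  C: 0 + 1(86.9) = 86.9
Total out = 1209 mol; y_A = 393.5 / 1209 = 0.3254.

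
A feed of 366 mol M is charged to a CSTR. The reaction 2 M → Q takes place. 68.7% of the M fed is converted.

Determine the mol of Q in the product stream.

126 mol

M reacted = 0.687 × 366 = 251.4 mol; ν_M = −2, so ξ = 251.4/2 = 125.7 mol.
Outlet amounts (n = n₀ + ν ξ):
  M: 366 − 2(125.7) = 114.6
  Q: 0 + 1(125.7) = 125.7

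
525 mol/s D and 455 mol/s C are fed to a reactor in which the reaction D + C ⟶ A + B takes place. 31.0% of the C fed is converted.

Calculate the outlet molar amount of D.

C reacted = 0.31 × 455 = 141.1 mol/s; ν_C = −1, so ξ = 141.1/1 = 141.1 mol/s.
Outlet amounts (n = n₀ + ν ξ):
  D: 525 − 1(141.1) = 383.9
  C: 455 − 1(141.1) = 313.9
  A: 0 + 1(141.1) = 141.1
  B: 0 + 1(141.1) = 141.1

384 mol/s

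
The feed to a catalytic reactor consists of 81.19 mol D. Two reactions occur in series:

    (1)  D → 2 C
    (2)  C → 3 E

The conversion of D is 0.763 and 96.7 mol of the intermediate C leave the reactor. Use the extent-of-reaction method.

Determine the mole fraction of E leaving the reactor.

Conversion of D: D consumed = 1ξ₁ = 0.763 × 81.19 → ξ₁ = 61.95 mol.
C balance: n_C = 0 + 2ξ₁ − 1ξ₂ = 96.7 → ξ₂ = (2·61.95 − 96.7)/1 = 27.2 mol.
Outlet amounts (n = n₀ + Σ ν·ξ):
  D: 81.19 − 1(61.95) = 19.24
  C: 0 + 2(61.95) − 1(27.2) = 96.7
  E: 0 + 3(27.2) = 81.59
Total out = 197.5 mol; y_E = 81.59 / 197.5 = 0.413.

0.413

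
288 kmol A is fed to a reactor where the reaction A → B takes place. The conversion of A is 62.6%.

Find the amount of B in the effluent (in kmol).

A reacted = 0.626 × 288 = 180.3 kmol; ν_A = −1, so ξ = 180.3/1 = 180.3 kmol.
Outlet amounts (n = n₀ + ν ξ):
  A: 288 − 1(180.3) = 107.7
  B: 0 + 1(180.3) = 180.3

180 kmol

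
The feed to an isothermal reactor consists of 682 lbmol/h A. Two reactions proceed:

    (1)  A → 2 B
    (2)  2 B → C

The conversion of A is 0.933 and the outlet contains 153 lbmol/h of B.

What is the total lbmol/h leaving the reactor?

758 lbmol/h

Conversion of A: A consumed = 1ξ₁ = 0.933 × 682 → ξ₁ = 636.3 lbmol/h.
B balance: n_B = 0 + 2ξ₁ − 2ξ₂ = 153 → ξ₂ = (2·636.3 − 153)/2 = 559.8 lbmol/h.
Outlet amounts (n = n₀ + Σ ν·ξ):
  A: 682 − 1(636.3) = 45.69
  B: 0 + 2(636.3) − 2(559.8) = 153
  C: 0 + 1(559.8) = 559.8
Total out = 45.69 + 153 + 559.8 = 758.5 lbmol/h.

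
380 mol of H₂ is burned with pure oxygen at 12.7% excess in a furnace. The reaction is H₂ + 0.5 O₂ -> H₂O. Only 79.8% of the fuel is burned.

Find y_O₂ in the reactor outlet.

0.141

Stoichiometric O₂ = 0.5 × 380 = 190 mol; O₂ fed = 190 × 1.127 = 214.1 mol.
Fuel reacted = 0.798 × 380 → ξ = 303.2 mol.
Outlet (n = n₀ + ν ξ):
  H₂: 380 − 1(303.2) = 76.76
  O₂: 214.1 − 0.5(303.2) = 62.51
  H₂O: 0 + 1(303.2) = 303.2
Total out = 442.5 mol; y_O₂ = 62.51 / 442.5 = 0.1413.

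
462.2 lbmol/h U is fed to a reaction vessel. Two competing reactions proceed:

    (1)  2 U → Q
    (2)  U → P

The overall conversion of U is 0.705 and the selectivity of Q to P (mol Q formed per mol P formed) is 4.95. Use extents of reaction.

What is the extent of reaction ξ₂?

ξ₂ = 29.9 lbmol/h

Conversion of U: U consumed = 0.705 × 462.2 = 325.9 lbmol/h = 2ξ₁ + 1ξ₂.
Selectivity: 1ξ₁ / (1ξ₂) = 4.95 → ξ₁ = 4.95 ξ₂.
Substitute: (2·4.95 + 1) ξ₂ = 325.9 → ξ₂ = 29.89 lbmol/h, ξ₁ = 148 lbmol/h.
Outlet amounts (n = n₀ + Σ ν·ξ):
  U: 462.2 − 2(148) − 1(29.89) = 136.3
  Q: 0 + 1(148) = 148
  P: 0 + 1(29.89) = 29.89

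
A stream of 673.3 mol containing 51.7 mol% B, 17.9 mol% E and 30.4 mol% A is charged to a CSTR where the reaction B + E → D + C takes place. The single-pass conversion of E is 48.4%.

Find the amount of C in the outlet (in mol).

E reacted = 0.484 × 120.5 = 58.33 mol; ν_E = −1, so ξ = 58.33/1 = 58.33 mol.
Outlet amounts (n = n₀ + ν ξ):
  B: 348.1 − 1(58.33) = 289.8
  E: 120.5 − 1(58.33) = 62.19
  D: 0 + 1(58.33) = 58.33
  C: 0 + 1(58.33) = 58.33
  A: 204.7 (inert)

58.3 mol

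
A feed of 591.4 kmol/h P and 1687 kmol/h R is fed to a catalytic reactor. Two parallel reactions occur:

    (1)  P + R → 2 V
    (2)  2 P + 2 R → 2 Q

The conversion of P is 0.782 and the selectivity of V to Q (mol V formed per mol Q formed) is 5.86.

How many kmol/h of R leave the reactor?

Conversion of P: P consumed = 0.782 × 591.4 = 462.5 kmol/h = 1ξ₁ + 2ξ₂.
Selectivity: 2ξ₁ / (2ξ₂) = 5.86 → ξ₁ = 5.86 ξ₂.
Substitute: (1·5.86 + 2) ξ₂ = 462.5 → ξ₂ = 58.84 kmol/h, ξ₁ = 344.8 kmol/h.
Outlet amounts (n = n₀ + Σ ν·ξ):
  P: 591.4 − 1(344.8) − 2(58.84) = 128.9
  R: 1687 − 1(344.8) − 2(58.84) = 1225
  V: 0 + 2(344.8) = 689.6
  Q: 0 + 2(58.84) = 117.7

1220 kmol/h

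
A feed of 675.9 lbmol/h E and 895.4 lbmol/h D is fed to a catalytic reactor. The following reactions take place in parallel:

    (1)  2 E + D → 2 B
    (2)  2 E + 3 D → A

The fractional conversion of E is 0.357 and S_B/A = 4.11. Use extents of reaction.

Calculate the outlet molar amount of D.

Conversion of E: E consumed = 0.357 × 675.9 = 241.3 lbmol/h = 2ξ₁ + 2ξ₂.
Selectivity: 2ξ₁ / (1ξ₂) = 4.11 → ξ₁ = 2.055 ξ₂.
Substitute: (2·2.055 + 2) ξ₂ = 241.3 → ξ₂ = 39.49 lbmol/h, ξ₁ = 81.16 lbmol/h.
Outlet amounts (n = n₀ + Σ ν·ξ):
  E: 675.9 − 2(81.16) − 2(39.49) = 434.6
  D: 895.4 − 1(81.16) − 3(39.49) = 695.8
  B: 0 + 2(81.16) = 162.3
  A: 0 + 1(39.49) = 39.49

696 lbmol/h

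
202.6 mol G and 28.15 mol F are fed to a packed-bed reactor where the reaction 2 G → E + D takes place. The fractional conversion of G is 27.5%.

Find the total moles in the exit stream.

G reacted = 0.275 × 202.6 = 55.72 mol; ν_G = −2, so ξ = 55.72/2 = 27.86 mol.
Outlet amounts (n = n₀ + ν ξ):
  G: 202.6 − 2(27.86) = 146.9
  E: 0 + 1(27.86) = 27.86
  D: 0 + 1(27.86) = 27.86
  F: 28.15 (inert)
Total out = 146.9 + 27.86 + 27.86 + 28.15 = 230.8 mol.

231 mol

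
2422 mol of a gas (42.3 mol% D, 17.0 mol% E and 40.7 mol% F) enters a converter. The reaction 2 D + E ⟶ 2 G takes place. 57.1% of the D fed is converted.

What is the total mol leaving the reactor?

D reacted = 0.571 × 1025 = 585 mol; ν_D = −2, so ξ = 585/2 = 292.5 mol.
Outlet amounts (n = n₀ + ν ξ):
  D: 1025 − 2(292.5) = 439.5
  E: 411.7 − 1(292.5) = 119.2
  G: 0 + 2(292.5) = 585
  F: 985.8 (inert)
Total out = 439.5 + 119.2 + 585 + 985.8 = 2130 mol.

2130 mol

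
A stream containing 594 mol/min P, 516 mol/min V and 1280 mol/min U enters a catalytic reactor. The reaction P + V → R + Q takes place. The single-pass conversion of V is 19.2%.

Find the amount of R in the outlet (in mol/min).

V reacted = 0.192 × 516 = 99.07 mol/min; ν_V = −1, so ξ = 99.07/1 = 99.07 mol/min.
Outlet amounts (n = n₀ + ν ξ):
  P: 594 − 1(99.07) = 494.9
  V: 516 − 1(99.07) = 416.9
  R: 0 + 1(99.07) = 99.07
  Q: 0 + 1(99.07) = 99.07
  U: 1280 (inert)

99.1 mol/min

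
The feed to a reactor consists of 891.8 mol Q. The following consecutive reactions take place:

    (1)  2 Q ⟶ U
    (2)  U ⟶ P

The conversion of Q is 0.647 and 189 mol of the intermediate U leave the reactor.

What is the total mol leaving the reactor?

Conversion of Q: Q consumed = 2ξ₁ = 0.647 × 891.8 → ξ₁ = 288.5 mol.
U balance: n_U = 0 + 1ξ₁ − 1ξ₂ = 189 → ξ₂ = (1·288.5 − 189)/1 = 99.5 mol.
Outlet amounts (n = n₀ + Σ ν·ξ):
  Q: 891.8 − 2(288.5) = 314.8
  U: 0 + 1(288.5) − 1(99.5) = 189
  P: 0 + 1(99.5) = 99.5
Total out = 314.8 + 189 + 99.5 = 603.3 mol.

603 mol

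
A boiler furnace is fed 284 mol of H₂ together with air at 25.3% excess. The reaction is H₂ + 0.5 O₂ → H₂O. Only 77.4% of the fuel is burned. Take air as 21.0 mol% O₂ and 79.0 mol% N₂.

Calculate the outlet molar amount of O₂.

68 mol

Stoichiometric O₂ = 0.5 × 284 = 142 mol; O₂ fed = 142 × 1.253 = 177.9 mol.
N₂ fed = 177.9 × 79/21 = 669.3 mol.
Fuel reacted = 0.774 × 284 → ξ = 219.8 mol.
Outlet (n = n₀ + ν ξ):
  H₂: 284 − 1(219.8) = 64.18
  O₂: 177.9 − 0.5(219.8) = 68.02
  N₂: 669.3 (inert)
  H₂O: 0 + 1(219.8) = 219.8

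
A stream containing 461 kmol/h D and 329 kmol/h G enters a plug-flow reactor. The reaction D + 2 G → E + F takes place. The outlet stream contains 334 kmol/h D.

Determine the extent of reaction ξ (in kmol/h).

For D: n = n₀ − 1ξ → 334 = 461 − 1ξ, giving ξ = 127 kmol/h.
Outlet amounts (n = n₀ + ν ξ):
  D: 461 − 1(127) = 334
  G: 329 − 2(127) = 75
  E: 0 + 1(127) = 127
  F: 0 + 1(127) = 127

ξ = 127 kmol/h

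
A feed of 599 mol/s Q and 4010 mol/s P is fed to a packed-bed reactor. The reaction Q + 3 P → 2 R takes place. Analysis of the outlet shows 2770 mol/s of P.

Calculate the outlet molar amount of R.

For P: n = n₀ − 3ξ → 2770 = 4010 − 3ξ, giving ξ = 413.3 mol/s.
Outlet amounts (n = n₀ + ν ξ):
  Q: 599 − 1(413.3) = 185.7
  P: 4010 − 3(413.3) = 2770
  R: 0 + 2(413.3) = 826.7

827 mol/s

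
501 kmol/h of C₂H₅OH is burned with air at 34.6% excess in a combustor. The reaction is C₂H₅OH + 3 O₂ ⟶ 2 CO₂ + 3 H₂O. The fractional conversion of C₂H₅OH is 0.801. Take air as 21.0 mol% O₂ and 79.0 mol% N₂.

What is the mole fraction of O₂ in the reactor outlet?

0.0777

Stoichiometric O₂ = 3 × 501 = 1503 kmol/h; O₂ fed = 1503 × 1.346 = 2023 kmol/h.
N₂ fed = 2023 × 79/21 = 7610 kmol/h.
Fuel reacted = 0.801 × 501 → ξ = 401.3 kmol/h.
Outlet (n = n₀ + ν ξ):
  C₂H₅OH: 501 − 1(401.3) = 99.7
  O₂: 2023 − 3(401.3) = 819.1
  N₂: 7610 (inert)
  CO₂: 0 + 2(401.3) = 802.6
  H₂O: 0 + 3(401.3) = 1204
Total out = 10540 kmol/h; y_O₂ = 819.1 / 10540 = 0.07775.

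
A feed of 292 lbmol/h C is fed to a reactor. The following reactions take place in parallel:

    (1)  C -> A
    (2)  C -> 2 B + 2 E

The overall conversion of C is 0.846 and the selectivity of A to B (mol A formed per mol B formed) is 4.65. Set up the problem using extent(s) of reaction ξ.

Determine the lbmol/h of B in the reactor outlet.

Conversion of C: C consumed = 0.846 × 292 = 247 lbmol/h = 1ξ₁ + 1ξ₂.
Selectivity: 1ξ₁ / (2ξ₂) = 4.65 → ξ₁ = 9.3 ξ₂.
Substitute: (1·9.3 + 1) ξ₂ = 247 → ξ₂ = 23.98 lbmol/h, ξ₁ = 223 lbmol/h.
Outlet amounts (n = n₀ + Σ ν·ξ):
  C: 292 − 1(223) − 1(23.98) = 44.97
  A: 0 + 1(223) = 223
  B: 0 + 2(23.98) = 47.97
  E: 0 + 2(23.98) = 47.97

48 lbmol/h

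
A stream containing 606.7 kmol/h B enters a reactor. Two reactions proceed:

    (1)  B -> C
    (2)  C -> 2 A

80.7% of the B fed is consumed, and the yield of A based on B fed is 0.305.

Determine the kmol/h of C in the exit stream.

Conversion of B: B consumed = 1ξ₁ = 0.807 × 606.7 → ξ₁ = 489.6 kmol/h.
Yield of A: 2ξ₂ / 606.7 = 0.305 → ξ₂ = 92.52 kmol/h.
Outlet amounts (n = n₀ + Σ ν·ξ):
  B: 606.7 − 1(489.6) = 117.1
  C: 0 + 1(489.6) − 1(92.52) = 397.1
  A: 0 + 2(92.52) = 185

397 kmol/h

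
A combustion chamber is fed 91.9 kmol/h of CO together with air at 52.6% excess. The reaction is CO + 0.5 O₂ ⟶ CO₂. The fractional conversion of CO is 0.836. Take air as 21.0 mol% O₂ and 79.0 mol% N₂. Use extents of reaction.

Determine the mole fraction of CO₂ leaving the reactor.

0.198

Stoichiometric O₂ = 0.5 × 91.9 = 45.95 kmol/h; O₂ fed = 45.95 × 1.526 = 70.12 kmol/h.
N₂ fed = 70.12 × 79/21 = 263.8 kmol/h.
Fuel reacted = 0.836 × 91.9 → ξ = 76.83 kmol/h.
Outlet (n = n₀ + ν ξ):
  CO: 91.9 − 1(76.83) = 15.07
  O₂: 70.12 − 0.5(76.83) = 31.71
  N₂: 263.8 (inert)
  CO₂: 0 + 1(76.83) = 76.83
Total out = 387.4 kmol/h; y_CO₂ = 76.83 / 387.4 = 0.1983.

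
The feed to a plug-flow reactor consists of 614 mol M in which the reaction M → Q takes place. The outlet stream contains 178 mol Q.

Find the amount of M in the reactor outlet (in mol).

For Q: n = n₀ + 1ξ → 178 = 0 + 1ξ, giving ξ = 178 mol.
Outlet amounts (n = n₀ + ν ξ):
  M: 614 − 1(178) = 436
  Q: 0 + 1(178) = 178

436 mol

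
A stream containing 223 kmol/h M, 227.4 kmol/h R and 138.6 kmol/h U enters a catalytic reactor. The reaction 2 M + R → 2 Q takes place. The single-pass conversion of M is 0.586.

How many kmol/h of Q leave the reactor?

M reacted = 0.586 × 223 = 130.7 kmol/h; ν_M = −2, so ξ = 130.7/2 = 65.34 kmol/h.
Outlet amounts (n = n₀ + ν ξ):
  M: 223 − 2(65.34) = 92.32
  R: 227.4 − 1(65.34) = 162.1
  Q: 0 + 2(65.34) = 130.7
  U: 138.6 (inert)

131 kmol/h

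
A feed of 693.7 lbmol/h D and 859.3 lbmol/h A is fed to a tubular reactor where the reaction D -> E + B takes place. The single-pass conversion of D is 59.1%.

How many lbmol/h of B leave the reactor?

410 lbmol/h

D reacted = 0.591 × 693.7 = 410 lbmol/h; ν_D = −1, so ξ = 410/1 = 410 lbmol/h.
Outlet amounts (n = n₀ + ν ξ):
  D: 693.7 − 1(410) = 283.7
  E: 0 + 1(410) = 410
  B: 0 + 1(410) = 410
  A: 859.3 (inert)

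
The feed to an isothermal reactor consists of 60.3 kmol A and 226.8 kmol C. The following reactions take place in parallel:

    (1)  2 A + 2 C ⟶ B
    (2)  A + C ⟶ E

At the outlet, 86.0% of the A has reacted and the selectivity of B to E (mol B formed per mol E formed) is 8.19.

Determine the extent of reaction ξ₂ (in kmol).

Conversion of A: A consumed = 0.86 × 60.3 = 51.86 kmol = 2ξ₁ + 1ξ₂.
Selectivity: 1ξ₁ / (1ξ₂) = 8.19 → ξ₁ = 8.19 ξ₂.
Substitute: (2·8.19 + 1) ξ₂ = 51.86 → ξ₂ = 2.984 kmol, ξ₁ = 24.44 kmol.
Outlet amounts (n = n₀ + Σ ν·ξ):
  A: 60.3 − 2(24.44) − 1(2.984) = 8.442
  C: 226.8 − 2(24.44) − 1(2.984) = 174.9
  B: 0 + 1(24.44) = 24.44
  E: 0 + 1(2.984) = 2.984

ξ₂ = 2.98 kmol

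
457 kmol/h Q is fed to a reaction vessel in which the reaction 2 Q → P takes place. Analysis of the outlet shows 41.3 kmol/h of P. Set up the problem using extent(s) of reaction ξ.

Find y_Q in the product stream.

For P: n = n₀ + 1ξ → 41.3 = 0 + 1ξ, giving ξ = 41.3 kmol/h.
Outlet amounts (n = n₀ + ν ξ):
  Q: 457 − 2(41.3) = 374.4
  P: 0 + 1(41.3) = 41.3
Total out = 415.7 kmol/h; y_Q = 374.4 / 415.7 = 0.9006.

0.901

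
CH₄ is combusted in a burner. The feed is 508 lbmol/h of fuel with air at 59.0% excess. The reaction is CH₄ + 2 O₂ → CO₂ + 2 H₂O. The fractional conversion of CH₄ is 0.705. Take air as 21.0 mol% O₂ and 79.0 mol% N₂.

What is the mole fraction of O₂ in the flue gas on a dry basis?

0.12

Stoichiometric O₂ = 2 × 508 = 1016 lbmol/h; O₂ fed = 1016 × 1.590 = 1615 lbmol/h.
N₂ fed = 1615 × 79/21 = 6077 lbmol/h.
Fuel reacted = 0.705 × 508 → ξ = 358.1 lbmol/h.
Outlet (n = n₀ + ν ξ):
  CH₄: 508 − 1(358.1) = 149.9
  O₂: 1615 − 2(358.1) = 899.2
  N₂: 6077 (inert)
  CO₂: 0 + 1(358.1) = 358.1
  H₂O: 0 + 2(358.1) = 716.3
Dry total = 7484 lbmol/h; y_O₂ (dry) = 899.2 / 7484 = 0.1201.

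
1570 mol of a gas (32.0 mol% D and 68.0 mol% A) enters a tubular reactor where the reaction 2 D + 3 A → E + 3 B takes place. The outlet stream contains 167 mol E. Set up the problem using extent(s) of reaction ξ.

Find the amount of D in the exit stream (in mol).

168 mol

For E: n = n₀ + 1ξ → 167 = 0 + 1ξ, giving ξ = 167 mol.
Outlet amounts (n = n₀ + ν ξ):
  D: 502.4 − 2(167) = 168.4
  A: 1068 − 3(167) = 566.6
  E: 0 + 1(167) = 167
  B: 0 + 3(167) = 501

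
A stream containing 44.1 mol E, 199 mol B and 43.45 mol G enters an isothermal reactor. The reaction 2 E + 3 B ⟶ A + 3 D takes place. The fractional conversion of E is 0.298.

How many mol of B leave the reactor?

179 mol

E reacted = 0.298 × 44.1 = 13.14 mol; ν_E = −2, so ξ = 13.14/2 = 6.571 mol.
Outlet amounts (n = n₀ + ν ξ):
  E: 44.1 − 2(6.571) = 30.96
  B: 199 − 3(6.571) = 179.3
  A: 0 + 1(6.571) = 6.571
  D: 0 + 3(6.571) = 19.71
  G: 43.45 (inert)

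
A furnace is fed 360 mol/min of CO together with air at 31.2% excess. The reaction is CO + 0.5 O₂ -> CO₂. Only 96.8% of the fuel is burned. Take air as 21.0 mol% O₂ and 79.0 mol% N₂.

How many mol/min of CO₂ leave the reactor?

348 mol/min

Stoichiometric O₂ = 0.5 × 360 = 180 mol/min; O₂ fed = 180 × 1.312 = 236.2 mol/min.
N₂ fed = 236.2 × 79/21 = 888.4 mol/min.
Fuel reacted = 0.968 × 360 → ξ = 348.5 mol/min.
Outlet (n = n₀ + ν ξ):
  CO: 360 − 1(348.5) = 11.52
  O₂: 236.2 − 0.5(348.5) = 61.92
  N₂: 888.4 (inert)
  CO₂: 0 + 1(348.5) = 348.5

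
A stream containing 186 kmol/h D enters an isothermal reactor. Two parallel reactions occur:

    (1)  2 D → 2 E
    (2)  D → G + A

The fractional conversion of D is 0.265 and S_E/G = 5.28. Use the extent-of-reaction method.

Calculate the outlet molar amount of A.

Conversion of D: D consumed = 0.265 × 186 = 49.29 kmol/h = 2ξ₁ + 1ξ₂.
Selectivity: 2ξ₁ / (1ξ₂) = 5.28 → ξ₁ = 2.64 ξ₂.
Substitute: (2·2.64 + 1) ξ₂ = 49.29 → ξ₂ = 7.849 kmol/h, ξ₁ = 20.72 kmol/h.
Outlet amounts (n = n₀ + Σ ν·ξ):
  D: 186 − 2(20.72) − 1(7.849) = 136.7
  E: 0 + 2(20.72) = 41.44
  G: 0 + 1(7.849) = 7.849
  A: 0 + 1(7.849) = 7.849

7.85 kmol/h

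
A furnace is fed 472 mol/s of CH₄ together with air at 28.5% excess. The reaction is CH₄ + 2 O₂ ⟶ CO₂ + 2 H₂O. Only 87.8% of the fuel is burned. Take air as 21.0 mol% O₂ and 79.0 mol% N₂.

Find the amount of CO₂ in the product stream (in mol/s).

Stoichiometric O₂ = 2 × 472 = 944 mol/s; O₂ fed = 944 × 1.285 = 1213 mol/s.
N₂ fed = 1213 × 79/21 = 4563 mol/s.
Fuel reacted = 0.878 × 472 → ξ = 414.4 mol/s.
Outlet (n = n₀ + ν ξ):
  CH₄: 472 − 1(414.4) = 57.58
  O₂: 1213 − 2(414.4) = 384.2
  N₂: 4563 (inert)
  CO₂: 0 + 1(414.4) = 414.4
  H₂O: 0 + 2(414.4) = 828.8

414 mol/s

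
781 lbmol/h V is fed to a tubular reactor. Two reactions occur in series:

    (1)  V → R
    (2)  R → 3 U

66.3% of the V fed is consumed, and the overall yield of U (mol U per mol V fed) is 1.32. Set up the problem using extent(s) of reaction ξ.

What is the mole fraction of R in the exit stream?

Conversion of V: V consumed = 1ξ₁ = 0.663 × 781 → ξ₁ = 517.8 lbmol/h.
Yield of U: 3ξ₂ / 781 = 1.32 → ξ₂ = 343.6 lbmol/h.
Outlet amounts (n = n₀ + Σ ν·ξ):
  V: 781 − 1(517.8) = 263.2
  R: 0 + 1(517.8) − 1(343.6) = 174.2
  U: 0 + 3(343.6) = 1031
Total out = 1468 lbmol/h; y_R = 174.2 / 1468 = 0.1186.

0.119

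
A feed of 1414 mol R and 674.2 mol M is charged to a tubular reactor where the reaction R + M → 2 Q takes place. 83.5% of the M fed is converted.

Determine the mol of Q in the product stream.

M reacted = 0.835 × 674.2 = 563 mol; ν_M = −1, so ξ = 563/1 = 563 mol.
Outlet amounts (n = n₀ + ν ξ):
  R: 1414 − 1(563) = 851
  M: 674.2 − 1(563) = 111.2
  Q: 0 + 2(563) = 1126

1130 mol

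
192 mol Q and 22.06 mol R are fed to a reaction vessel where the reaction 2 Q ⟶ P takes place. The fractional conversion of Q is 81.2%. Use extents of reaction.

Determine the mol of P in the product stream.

78 mol

Q reacted = 0.812 × 192 = 155.9 mol; ν_Q = −2, so ξ = 155.9/2 = 77.95 mol.
Outlet amounts (n = n₀ + ν ξ):
  Q: 192 − 2(77.95) = 36.1
  P: 0 + 1(77.95) = 77.95
  R: 22.06 (inert)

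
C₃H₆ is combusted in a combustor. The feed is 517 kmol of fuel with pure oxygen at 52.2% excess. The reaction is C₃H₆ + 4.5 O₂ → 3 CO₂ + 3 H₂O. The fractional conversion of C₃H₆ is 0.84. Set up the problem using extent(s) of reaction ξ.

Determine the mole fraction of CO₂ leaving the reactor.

0.305

Stoichiometric O₂ = 4.5 × 517 = 2326 kmol; O₂ fed = 2326 × 1.522 = 3541 kmol.
Fuel reacted = 0.84 × 517 → ξ = 434.3 kmol.
Outlet (n = n₀ + ν ξ):
  C₃H₆: 517 − 1(434.3) = 82.72
  O₂: 3541 − 4.5(434.3) = 1587
  CO₂: 0 + 3(434.3) = 1303
  H₂O: 0 + 3(434.3) = 1303
Total out = 4275 kmol; y_CO₂ = 1303 / 4275 = 0.3048.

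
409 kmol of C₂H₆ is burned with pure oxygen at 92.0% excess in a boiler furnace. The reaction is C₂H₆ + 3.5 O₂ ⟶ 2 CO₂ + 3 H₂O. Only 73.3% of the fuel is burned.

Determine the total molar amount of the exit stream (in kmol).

Stoichiometric O₂ = 3.5 × 409 = 1432 kmol; O₂ fed = 1432 × 1.920 = 2748 kmol.
Fuel reacted = 0.733 × 409 → ξ = 299.8 kmol.
Outlet (n = n₀ + ν ξ):
  C₂H₆: 409 − 1(299.8) = 109.2
  O₂: 2748 − 3.5(299.8) = 1699
  CO₂: 0 + 2(299.8) = 599.6
  H₂O: 0 + 3(299.8) = 899.4
Total out = 109.2 + 1699 + 599.6 + 899.4 = 3307 kmol.

3310 kmol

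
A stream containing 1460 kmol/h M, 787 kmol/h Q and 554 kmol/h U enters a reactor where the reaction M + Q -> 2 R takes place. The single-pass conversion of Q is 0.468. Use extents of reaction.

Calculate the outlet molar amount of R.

Q reacted = 0.468 × 787 = 368.3 kmol/h; ν_Q = −1, so ξ = 368.3/1 = 368.3 kmol/h.
Outlet amounts (n = n₀ + ν ξ):
  M: 1460 − 1(368.3) = 1092
  Q: 787 − 1(368.3) = 418.7
  R: 0 + 2(368.3) = 736.6
  U: 554 (inert)

737 kmol/h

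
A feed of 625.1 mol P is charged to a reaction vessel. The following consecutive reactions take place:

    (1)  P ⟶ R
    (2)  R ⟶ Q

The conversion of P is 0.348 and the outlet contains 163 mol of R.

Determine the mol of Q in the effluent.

Conversion of P: P consumed = 1ξ₁ = 0.348 × 625.1 → ξ₁ = 217.5 mol.
R balance: n_R = 0 + 1ξ₁ − 1ξ₂ = 163 → ξ₂ = (1·217.5 − 163)/1 = 54.53 mol.
Outlet amounts (n = n₀ + Σ ν·ξ):
  P: 625.1 − 1(217.5) = 407.6
  R: 0 + 1(217.5) − 1(54.53) = 163
  Q: 0 + 1(54.53) = 54.53

54.5 mol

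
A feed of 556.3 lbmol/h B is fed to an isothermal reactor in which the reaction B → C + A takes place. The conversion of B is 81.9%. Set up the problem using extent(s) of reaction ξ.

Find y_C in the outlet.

B reacted = 0.819 × 556.3 = 455.6 lbmol/h; ν_B = −1, so ξ = 455.6/1 = 455.6 lbmol/h.
Outlet amounts (n = n₀ + ν ξ):
  B: 556.3 − 1(455.6) = 100.7
  C: 0 + 1(455.6) = 455.6
  A: 0 + 1(455.6) = 455.6
Total out = 1012 lbmol/h; y_C = 455.6 / 1012 = 0.4502.

0.45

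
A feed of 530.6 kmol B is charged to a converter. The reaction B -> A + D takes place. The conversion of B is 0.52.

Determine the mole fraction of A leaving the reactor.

0.342

B reacted = 0.52 × 530.6 = 275.9 kmol; ν_B = −1, so ξ = 275.9/1 = 275.9 kmol.
Outlet amounts (n = n₀ + ν ξ):
  B: 530.6 − 1(275.9) = 254.7
  A: 0 + 1(275.9) = 275.9
  D: 0 + 1(275.9) = 275.9
Total out = 806.5 kmol; y_A = 275.9 / 806.5 = 0.3421.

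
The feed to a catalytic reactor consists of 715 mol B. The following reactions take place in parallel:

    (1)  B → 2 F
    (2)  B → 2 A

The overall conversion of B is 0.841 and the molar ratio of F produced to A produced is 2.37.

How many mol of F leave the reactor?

Conversion of B: B consumed = 0.841 × 715 = 601.3 mol = 1ξ₁ + 1ξ₂.
Selectivity: 2ξ₁ / (2ξ₂) = 2.37 → ξ₁ = 2.37 ξ₂.
Substitute: (1·2.37 + 1) ξ₂ = 601.3 → ξ₂ = 178.4 mol, ξ₁ = 422.9 mol.
Outlet amounts (n = n₀ + Σ ν·ξ):
  B: 715 − 1(422.9) − 1(178.4) = 113.7
  F: 0 + 2(422.9) = 845.8
  A: 0 + 2(178.4) = 356.9

846 mol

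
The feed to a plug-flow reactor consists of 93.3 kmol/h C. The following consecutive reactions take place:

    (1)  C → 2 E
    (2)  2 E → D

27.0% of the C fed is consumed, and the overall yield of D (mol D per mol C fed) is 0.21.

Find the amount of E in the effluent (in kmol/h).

11.2 kmol/h

Conversion of C: C consumed = 1ξ₁ = 0.27 × 93.3 → ξ₁ = 25.19 kmol/h.
Yield of D: 1ξ₂ / 93.3 = 0.21 → ξ₂ = 19.59 kmol/h.
Outlet amounts (n = n₀ + Σ ν·ξ):
  C: 93.3 − 1(25.19) = 68.11
  E: 0 + 2(25.19) − 2(19.59) = 11.2
  D: 0 + 1(19.59) = 19.59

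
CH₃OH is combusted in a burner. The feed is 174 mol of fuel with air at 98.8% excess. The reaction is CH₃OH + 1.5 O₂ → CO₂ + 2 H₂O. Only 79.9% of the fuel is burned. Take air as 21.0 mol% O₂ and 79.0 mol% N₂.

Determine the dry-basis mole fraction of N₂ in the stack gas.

0.801

Stoichiometric O₂ = 1.5 × 174 = 261 mol; O₂ fed = 261 × 1.988 = 518.9 mol.
N₂ fed = 518.9 × 79/21 = 1952 mol.
Fuel reacted = 0.799 × 174 → ξ = 139 mol.
Outlet (n = n₀ + ν ξ):
  CH₃OH: 174 − 1(139) = 34.97
  O₂: 518.9 − 1.5(139) = 310.3
  N₂: 1952 (inert)
  CO₂: 0 + 1(139) = 139
  H₂O: 0 + 2(139) = 278.1
Dry total = 2436 mol; y_N₂ (dry) = 1952 / 2436 = 0.8012.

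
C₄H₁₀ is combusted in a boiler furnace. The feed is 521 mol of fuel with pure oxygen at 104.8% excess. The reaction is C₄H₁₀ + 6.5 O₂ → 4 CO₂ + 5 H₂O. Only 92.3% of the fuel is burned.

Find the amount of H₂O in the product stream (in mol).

2400 mol

Stoichiometric O₂ = 6.5 × 521 = 3386 mol; O₂ fed = 3386 × 2.048 = 6936 mol.
Fuel reacted = 0.923 × 521 → ξ = 480.9 mol.
Outlet (n = n₀ + ν ξ):
  C₄H₁₀: 521 − 1(480.9) = 40.12
  O₂: 6936 − 6.5(480.9) = 3810
  CO₂: 0 + 4(480.9) = 1924
  H₂O: 0 + 5(480.9) = 2404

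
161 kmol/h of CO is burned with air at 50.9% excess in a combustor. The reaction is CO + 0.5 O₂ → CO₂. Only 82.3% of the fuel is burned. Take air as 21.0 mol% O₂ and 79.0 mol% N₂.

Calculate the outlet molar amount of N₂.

Stoichiometric O₂ = 0.5 × 161 = 80.5 kmol/h; O₂ fed = 80.5 × 1.509 = 121.5 kmol/h.
N₂ fed = 121.5 × 79/21 = 457 kmol/h.
Fuel reacted = 0.823 × 161 → ξ = 132.5 kmol/h.
Outlet (n = n₀ + ν ξ):
  CO: 161 − 1(132.5) = 28.5
  O₂: 121.5 − 0.5(132.5) = 55.22
  N₂: 457 (inert)
  CO₂: 0 + 1(132.5) = 132.5

457 kmol/h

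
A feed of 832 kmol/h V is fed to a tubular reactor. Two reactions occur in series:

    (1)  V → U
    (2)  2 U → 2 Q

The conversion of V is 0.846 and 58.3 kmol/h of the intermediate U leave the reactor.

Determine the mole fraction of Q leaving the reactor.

Conversion of V: V consumed = 1ξ₁ = 0.846 × 832 → ξ₁ = 703.9 kmol/h.
U balance: n_U = 0 + 1ξ₁ − 2ξ₂ = 58.3 → ξ₂ = (1·703.9 − 58.3)/2 = 322.8 kmol/h.
Outlet amounts (n = n₀ + Σ ν·ξ):
  V: 832 − 1(703.9) = 128.1
  U: 0 + 1(703.9) − 2(322.8) = 58.3
  Q: 0 + 2(322.8) = 645.6
Total out = 832 kmol/h; y_Q = 645.6 / 832 = 0.7759.

0.776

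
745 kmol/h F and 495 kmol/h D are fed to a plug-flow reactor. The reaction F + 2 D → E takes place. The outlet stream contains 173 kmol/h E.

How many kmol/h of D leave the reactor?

For E: n = n₀ + 1ξ → 173 = 0 + 1ξ, giving ξ = 173 kmol/h.
Outlet amounts (n = n₀ + ν ξ):
  F: 745 − 1(173) = 572
  D: 495 − 2(173) = 149
  E: 0 + 1(173) = 173

149 kmol/h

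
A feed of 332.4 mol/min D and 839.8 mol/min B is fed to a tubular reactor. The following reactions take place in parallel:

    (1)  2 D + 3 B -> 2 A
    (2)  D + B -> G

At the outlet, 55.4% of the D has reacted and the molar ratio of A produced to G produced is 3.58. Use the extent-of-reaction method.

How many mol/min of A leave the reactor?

Conversion of D: D consumed = 0.554 × 332.4 = 184.1 mol/min = 2ξ₁ + 1ξ₂.
Selectivity: 2ξ₁ / (1ξ₂) = 3.58 → ξ₁ = 1.79 ξ₂.
Substitute: (2·1.79 + 1) ξ₂ = 184.1 → ξ₂ = 40.21 mol/min, ξ₁ = 71.97 mol/min.
Outlet amounts (n = n₀ + Σ ν·ξ):
  D: 332.4 − 2(71.97) − 1(40.21) = 148.3
  B: 839.8 − 3(71.97) − 1(40.21) = 583.7
  A: 0 + 2(71.97) = 143.9
  G: 0 + 1(40.21) = 40.21

144 mol/min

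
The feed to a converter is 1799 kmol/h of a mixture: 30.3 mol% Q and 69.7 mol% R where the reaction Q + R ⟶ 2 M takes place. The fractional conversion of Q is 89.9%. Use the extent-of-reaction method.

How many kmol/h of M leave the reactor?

Q reacted = 0.899 × 545.1 = 490 kmol/h; ν_Q = −1, so ξ = 490/1 = 490 kmol/h.
Outlet amounts (n = n₀ + ν ξ):
  Q: 545.1 − 1(490) = 55.05
  R: 1254 − 1(490) = 763.9
  M: 0 + 2(490) = 980.1

980 kmol/h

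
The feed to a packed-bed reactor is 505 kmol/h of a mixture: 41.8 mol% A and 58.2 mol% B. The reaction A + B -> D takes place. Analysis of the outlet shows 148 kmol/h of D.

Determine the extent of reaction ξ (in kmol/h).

For D: n = n₀ + 1ξ → 148 = 0 + 1ξ, giving ξ = 148 kmol/h.
Outlet amounts (n = n₀ + ν ξ):
  A: 211.1 − 1(148) = 63.09
  B: 293.9 − 1(148) = 145.9
  D: 0 + 1(148) = 148

ξ = 148 kmol/h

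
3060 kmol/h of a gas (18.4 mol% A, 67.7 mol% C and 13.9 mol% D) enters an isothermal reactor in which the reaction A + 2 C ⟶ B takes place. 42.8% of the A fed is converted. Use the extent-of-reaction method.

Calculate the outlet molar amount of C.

1590 kmol/h

A reacted = 0.428 × 563 = 241 kmol/h; ν_A = −1, so ξ = 241/1 = 241 kmol/h.
Outlet amounts (n = n₀ + ν ξ):
  A: 563 − 1(241) = 322.1
  C: 2072 − 2(241) = 1590
  B: 0 + 1(241) = 241
  D: 425.3 (inert)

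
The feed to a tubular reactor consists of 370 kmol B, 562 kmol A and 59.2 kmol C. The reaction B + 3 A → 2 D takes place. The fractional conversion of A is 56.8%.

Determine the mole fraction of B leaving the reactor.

0.339

A reacted = 0.568 × 562 = 319.2 kmol; ν_A = −3, so ξ = 319.2/3 = 106.4 kmol.
Outlet amounts (n = n₀ + ν ξ):
  B: 370 − 1(106.4) = 263.6
  A: 562 − 3(106.4) = 242.8
  D: 0 + 2(106.4) = 212.8
  C: 59.2 (inert)
Total out = 778.4 kmol; y_B = 263.6 / 778.4 = 0.3386.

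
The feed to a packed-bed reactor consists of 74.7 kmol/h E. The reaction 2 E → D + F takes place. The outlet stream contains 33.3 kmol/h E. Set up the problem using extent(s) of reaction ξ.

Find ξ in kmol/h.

ξ = 20.7 kmol/h

For E: n = n₀ − 2ξ → 33.3 = 74.7 − 2ξ, giving ξ = 20.7 kmol/h.
Outlet amounts (n = n₀ + ν ξ):
  E: 74.7 − 2(20.7) = 33.3
  D: 0 + 1(20.7) = 20.7
  F: 0 + 1(20.7) = 20.7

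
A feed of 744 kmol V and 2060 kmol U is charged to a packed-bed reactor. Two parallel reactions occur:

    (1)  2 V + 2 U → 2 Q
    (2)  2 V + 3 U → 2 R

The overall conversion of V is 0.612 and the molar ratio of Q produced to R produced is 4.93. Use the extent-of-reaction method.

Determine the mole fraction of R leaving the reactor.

0.0332

Conversion of V: V consumed = 0.612 × 744 = 455.3 kmol = 2ξ₁ + 2ξ₂.
Selectivity: 2ξ₁ / (2ξ₂) = 4.93 → ξ₁ = 4.93 ξ₂.
Substitute: (2·4.93 + 2) ξ₂ = 455.3 → ξ₂ = 38.39 kmol, ξ₁ = 189.3 kmol.
Outlet amounts (n = n₀ + Σ ν·ξ):
  V: 744 − 2(189.3) − 2(38.39) = 288.7
  U: 2060 − 2(189.3) − 3(38.39) = 1566
  Q: 0 + 2(189.3) = 378.5
  R: 0 + 2(38.39) = 76.78
Total out = 2310 kmol; y_R = 76.78 / 2310 = 0.03324.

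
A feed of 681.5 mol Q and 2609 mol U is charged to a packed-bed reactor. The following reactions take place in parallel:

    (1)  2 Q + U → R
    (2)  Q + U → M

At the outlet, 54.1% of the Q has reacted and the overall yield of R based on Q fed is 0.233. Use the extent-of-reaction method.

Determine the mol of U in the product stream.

Yield of R: 1ξ₁ / 681.5 = 0.233 → ξ₁ = 158.8 mol.
Conversion of Q: 2ξ₁ + 1ξ₂ = 0.541 × 681.5 = 368.7 → ξ₂ = 51.11 mol.
Outlet amounts (n = n₀ + Σ ν·ξ):
  Q: 681.5 − 2(158.8) − 1(51.11) = 312.8
  U: 2609 − 1(158.8) − 1(51.11) = 2399
  R: 0 + 1(158.8) = 158.8
  M: 0 + 1(51.11) = 51.11

2400 mol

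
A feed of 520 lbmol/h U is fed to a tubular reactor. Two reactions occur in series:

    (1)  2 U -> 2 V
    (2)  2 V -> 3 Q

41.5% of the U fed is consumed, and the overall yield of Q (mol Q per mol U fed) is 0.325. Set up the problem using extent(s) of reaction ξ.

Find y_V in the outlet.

Conversion of U: U consumed = 2ξ₁ = 0.415 × 520 → ξ₁ = 107.9 lbmol/h.
Yield of Q: 3ξ₂ / 520 = 0.325 → ξ₂ = 56.33 lbmol/h.
Outlet amounts (n = n₀ + Σ ν·ξ):
  U: 520 − 2(107.9) = 304.2
  V: 0 + 2(107.9) − 2(56.33) = 103.1
  Q: 0 + 3(56.33) = 169
Total out = 576.3 lbmol/h; y_V = 103.1 / 576.3 = 0.1789.

0.179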